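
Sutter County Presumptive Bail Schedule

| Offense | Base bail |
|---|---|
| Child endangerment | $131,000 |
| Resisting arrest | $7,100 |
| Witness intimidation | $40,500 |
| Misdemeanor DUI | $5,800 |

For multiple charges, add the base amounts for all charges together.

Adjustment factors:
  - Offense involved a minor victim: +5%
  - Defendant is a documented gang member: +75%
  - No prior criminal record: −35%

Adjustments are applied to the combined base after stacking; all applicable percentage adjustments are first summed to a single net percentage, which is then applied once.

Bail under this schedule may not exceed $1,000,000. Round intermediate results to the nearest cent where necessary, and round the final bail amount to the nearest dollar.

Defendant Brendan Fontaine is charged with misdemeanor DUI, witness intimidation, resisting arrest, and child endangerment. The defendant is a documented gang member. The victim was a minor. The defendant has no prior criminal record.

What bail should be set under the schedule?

$267,380

Base amounts from the schedule: misdemeanor DUI $5,800; witness intimidation $40,500; resisting arrest $7,100; child endangerment $131,000.
Stacking rule: sum of all bases. $5,800 + $40,500 + $7,100 + $131,000 = $184,400.
Net percentage adjustment: +5% +75% −35% = +45%. $184,400 × 1.45 = $267,380.
$267,380 is within the $1,000,000 maximum.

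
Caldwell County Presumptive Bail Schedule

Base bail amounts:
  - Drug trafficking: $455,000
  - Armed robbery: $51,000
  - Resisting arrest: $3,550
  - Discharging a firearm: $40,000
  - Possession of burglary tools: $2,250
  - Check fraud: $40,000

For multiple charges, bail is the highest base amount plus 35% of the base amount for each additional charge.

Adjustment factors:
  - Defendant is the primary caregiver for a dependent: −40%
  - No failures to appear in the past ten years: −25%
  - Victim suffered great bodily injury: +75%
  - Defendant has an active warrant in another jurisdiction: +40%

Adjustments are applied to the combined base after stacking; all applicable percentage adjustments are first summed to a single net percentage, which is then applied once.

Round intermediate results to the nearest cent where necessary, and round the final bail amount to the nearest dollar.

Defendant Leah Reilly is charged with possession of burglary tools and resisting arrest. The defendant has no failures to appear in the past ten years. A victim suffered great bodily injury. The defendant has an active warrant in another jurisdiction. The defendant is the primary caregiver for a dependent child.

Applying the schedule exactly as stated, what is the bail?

$6,506

Base amounts from the schedule: possession of burglary tools $2,250; resisting arrest $3,550.
Stacking rule: highest base plus 35% of each additional charge. Highest is resisting arrest at $3,550. Additional: $2,250 × 35% = $787.50. Combined base = $3,550 + $787.50 = $4,337.50.
Net percentage adjustment: −40% −25% +75% +40% = +50%. $4,337.50 × 1.5 = $6,506.25.
Rounded to the nearest dollar: $6,506.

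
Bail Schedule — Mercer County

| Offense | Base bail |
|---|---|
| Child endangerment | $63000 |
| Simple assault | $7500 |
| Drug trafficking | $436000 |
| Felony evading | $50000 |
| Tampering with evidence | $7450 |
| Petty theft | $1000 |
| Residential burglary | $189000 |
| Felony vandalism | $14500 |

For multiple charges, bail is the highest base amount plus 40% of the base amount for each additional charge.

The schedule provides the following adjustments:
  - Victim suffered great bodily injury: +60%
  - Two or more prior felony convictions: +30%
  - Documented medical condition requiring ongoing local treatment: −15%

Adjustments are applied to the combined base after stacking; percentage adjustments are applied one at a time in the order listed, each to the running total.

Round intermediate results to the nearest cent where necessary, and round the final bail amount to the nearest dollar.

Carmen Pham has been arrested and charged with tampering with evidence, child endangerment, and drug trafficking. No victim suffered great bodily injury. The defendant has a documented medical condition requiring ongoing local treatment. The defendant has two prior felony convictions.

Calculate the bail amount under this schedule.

$512919

Base amounts from the schedule: tampering with evidence $7450; child endangerment $63000; drug trafficking $436000.
Stacking rule: highest base plus 40% of each additional charge. Highest is drug trafficking at $436000. Additional: $7450 × 40% = $2980; $63000 × 40% = $25200. Combined base = $436000 + $28180 = $464180.
Two or more prior felony convictions (+30%): $464180 × 1.3 = $603434.
Documented medical condition requiring ongoing local treatment (−15%): $603434 × 0.85 = $512918.90.
Rounded to the nearest dollar: $512919.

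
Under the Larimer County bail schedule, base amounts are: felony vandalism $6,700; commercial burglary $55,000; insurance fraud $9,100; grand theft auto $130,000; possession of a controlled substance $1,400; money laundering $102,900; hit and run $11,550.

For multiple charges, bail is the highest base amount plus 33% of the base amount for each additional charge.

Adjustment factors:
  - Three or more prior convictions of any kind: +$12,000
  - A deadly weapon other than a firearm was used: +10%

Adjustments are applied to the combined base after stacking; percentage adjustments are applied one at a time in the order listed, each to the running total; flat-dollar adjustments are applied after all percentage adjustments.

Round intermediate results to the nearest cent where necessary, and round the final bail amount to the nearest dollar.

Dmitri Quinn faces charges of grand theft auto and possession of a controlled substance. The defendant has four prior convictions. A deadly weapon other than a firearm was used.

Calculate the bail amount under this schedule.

$155,508

Base amounts from the schedule: grand theft auto $130,000; possession of a controlled substance $1,400.
Stacking rule: highest base plus 33% of each additional charge. Highest is grand theft auto at $130,000. Additional: $1,400 × 33% = $462. Combined base = $130,000 + $462 = $130,462.
A deadly weapon other than a firearm was used (+10%): $130,462 × 1.1 = $143,508.20.
Three or more prior convictions of any kind (+$12,000 flat): $143,508.20 + $12,000 = $155,508.20.
Rounded to the nearest dollar: $155,508.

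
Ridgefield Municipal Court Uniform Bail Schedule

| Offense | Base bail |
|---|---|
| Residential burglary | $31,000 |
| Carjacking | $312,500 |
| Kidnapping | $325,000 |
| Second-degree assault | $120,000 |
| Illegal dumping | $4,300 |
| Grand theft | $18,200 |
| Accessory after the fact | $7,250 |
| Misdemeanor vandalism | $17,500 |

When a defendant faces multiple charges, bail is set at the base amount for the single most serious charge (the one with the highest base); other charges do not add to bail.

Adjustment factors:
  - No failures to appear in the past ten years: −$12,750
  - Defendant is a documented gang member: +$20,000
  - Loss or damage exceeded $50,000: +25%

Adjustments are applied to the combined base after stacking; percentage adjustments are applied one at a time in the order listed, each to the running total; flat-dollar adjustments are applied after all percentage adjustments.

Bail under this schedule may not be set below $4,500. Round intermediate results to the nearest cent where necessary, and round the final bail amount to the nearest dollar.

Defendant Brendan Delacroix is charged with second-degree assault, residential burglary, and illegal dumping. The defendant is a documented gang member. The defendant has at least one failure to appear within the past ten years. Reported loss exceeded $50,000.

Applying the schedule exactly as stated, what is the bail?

Base amounts from the schedule: second-degree assault $120,000; residential burglary $31,000; illegal dumping $4,300.
Stacking rule: use the highest base only. Highest is second-degree assault at $120,000. Combined base = $120,000.
Loss or damage exceeded $50,000 (+25%): $120,000 × 1.25 = $150,000.
Defendant is a documented gang member (+$20,000 flat): $150,000 + $20,000 = $170,000.
$170,000 is at or above the $4,500 minimum.

$170,000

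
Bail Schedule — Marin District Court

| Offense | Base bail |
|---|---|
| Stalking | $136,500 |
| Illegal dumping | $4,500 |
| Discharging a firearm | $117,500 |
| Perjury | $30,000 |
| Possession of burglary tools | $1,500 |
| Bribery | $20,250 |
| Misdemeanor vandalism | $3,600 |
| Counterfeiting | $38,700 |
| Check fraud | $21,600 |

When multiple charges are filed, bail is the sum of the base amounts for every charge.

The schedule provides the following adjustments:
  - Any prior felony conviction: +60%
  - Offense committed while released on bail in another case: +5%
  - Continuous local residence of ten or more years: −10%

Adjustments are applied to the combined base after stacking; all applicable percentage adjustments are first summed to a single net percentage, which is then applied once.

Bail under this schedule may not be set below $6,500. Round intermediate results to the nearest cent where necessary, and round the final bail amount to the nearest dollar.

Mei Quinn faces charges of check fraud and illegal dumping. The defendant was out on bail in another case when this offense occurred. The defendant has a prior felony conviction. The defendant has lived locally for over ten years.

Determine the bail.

Base amounts from the schedule: check fraud $21,600; illegal dumping $4,500.
Stacking rule: sum of all bases. $21,600 + $4,500 = $26,100.
Net percentage adjustment: +60% +5% −10% = +55%. $26,100 × 1.55 = $40,455.
$40,455 is at or above the $6,500 minimum.

$40,455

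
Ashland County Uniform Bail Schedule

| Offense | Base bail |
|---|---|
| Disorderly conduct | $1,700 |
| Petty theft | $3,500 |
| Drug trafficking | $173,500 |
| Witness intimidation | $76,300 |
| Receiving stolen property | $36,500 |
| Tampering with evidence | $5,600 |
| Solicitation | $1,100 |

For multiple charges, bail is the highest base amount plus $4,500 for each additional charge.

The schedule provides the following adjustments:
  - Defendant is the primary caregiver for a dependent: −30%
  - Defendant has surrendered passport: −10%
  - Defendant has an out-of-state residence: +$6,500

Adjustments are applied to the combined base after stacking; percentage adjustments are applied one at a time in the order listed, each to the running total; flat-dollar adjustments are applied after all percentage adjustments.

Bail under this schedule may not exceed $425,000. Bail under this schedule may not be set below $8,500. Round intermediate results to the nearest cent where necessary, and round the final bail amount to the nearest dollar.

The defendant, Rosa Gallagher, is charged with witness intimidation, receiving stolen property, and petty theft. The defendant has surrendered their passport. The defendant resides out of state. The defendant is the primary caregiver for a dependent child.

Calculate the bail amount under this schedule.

Base amounts from the schedule: witness intimidation $76,300; receiving stolen property $36,500; petty theft $3,500.
Stacking rule: highest base plus $4,500 per additional charge. Highest is witness intimidation at $76,300; 2 additional charges → +$9,000. Combined base = $85,300.
Defendant is the primary caregiver for a dependent (−30%): $85,300 × 0.7 = $59,710.
Defendant has surrendered passport (−10%): $59,710 × 0.9 = $53,739.
Defendant has an out-of-state residence (+$6,500 flat): $53,739 + $6,500 = $60,239.
$60,239 is within the $425,000 maximum.
$60,239 is at or above the $8,500 minimum.

$60,239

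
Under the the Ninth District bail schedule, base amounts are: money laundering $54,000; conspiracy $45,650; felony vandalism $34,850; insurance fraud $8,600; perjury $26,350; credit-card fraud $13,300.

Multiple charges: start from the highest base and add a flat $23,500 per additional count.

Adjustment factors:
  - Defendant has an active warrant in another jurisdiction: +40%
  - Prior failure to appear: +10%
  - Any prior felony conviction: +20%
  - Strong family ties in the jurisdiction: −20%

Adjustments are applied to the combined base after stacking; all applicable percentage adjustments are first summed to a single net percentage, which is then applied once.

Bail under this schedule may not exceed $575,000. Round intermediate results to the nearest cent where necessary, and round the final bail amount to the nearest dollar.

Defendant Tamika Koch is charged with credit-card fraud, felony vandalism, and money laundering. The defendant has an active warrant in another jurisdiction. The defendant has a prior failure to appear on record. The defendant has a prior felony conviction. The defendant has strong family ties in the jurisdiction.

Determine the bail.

Base amounts from the schedule: credit-card fraud $13,300; felony vandalism $34,850; money laundering $54,000.
Stacking rule: highest base plus $23,500 per additional charge. Highest is money laundering at $54,000; 2 additional charges → +$47,000. Combined base = $101,000.
Net percentage adjustment: +40% +10% +20% −20% = +50%. $101,000 × 1.5 = $151,500.
$151,500 is within the $575,000 maximum.

$151,500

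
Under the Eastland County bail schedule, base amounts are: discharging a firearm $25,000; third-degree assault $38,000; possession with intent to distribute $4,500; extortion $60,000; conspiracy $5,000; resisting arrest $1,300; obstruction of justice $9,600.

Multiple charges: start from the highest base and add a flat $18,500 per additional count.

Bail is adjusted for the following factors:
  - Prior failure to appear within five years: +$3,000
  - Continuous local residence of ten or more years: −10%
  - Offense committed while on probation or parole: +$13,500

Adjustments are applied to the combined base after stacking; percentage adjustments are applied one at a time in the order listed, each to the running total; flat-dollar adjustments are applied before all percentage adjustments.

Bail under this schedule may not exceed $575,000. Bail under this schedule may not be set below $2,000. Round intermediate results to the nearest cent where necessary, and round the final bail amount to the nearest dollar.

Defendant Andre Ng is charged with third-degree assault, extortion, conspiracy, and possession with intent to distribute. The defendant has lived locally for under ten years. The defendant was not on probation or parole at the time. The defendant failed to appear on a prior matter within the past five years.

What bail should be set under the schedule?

Base amounts from the schedule: third-degree assault $38,000; extortion $60,000; conspiracy $5,000; possession with intent to distribute $4,500.
Stacking rule: highest base plus $18,500 per additional charge. Highest is extortion at $60,000; 3 additional charges → +$55,500. Combined base = $115,500.
Prior failure to appear within five years (+$3,000 flat): $115,500 + $3,000 = $118,500.
$118,500 is within the $575,000 maximum.
$118,500 is at or above the $2,000 minimum.

$118,500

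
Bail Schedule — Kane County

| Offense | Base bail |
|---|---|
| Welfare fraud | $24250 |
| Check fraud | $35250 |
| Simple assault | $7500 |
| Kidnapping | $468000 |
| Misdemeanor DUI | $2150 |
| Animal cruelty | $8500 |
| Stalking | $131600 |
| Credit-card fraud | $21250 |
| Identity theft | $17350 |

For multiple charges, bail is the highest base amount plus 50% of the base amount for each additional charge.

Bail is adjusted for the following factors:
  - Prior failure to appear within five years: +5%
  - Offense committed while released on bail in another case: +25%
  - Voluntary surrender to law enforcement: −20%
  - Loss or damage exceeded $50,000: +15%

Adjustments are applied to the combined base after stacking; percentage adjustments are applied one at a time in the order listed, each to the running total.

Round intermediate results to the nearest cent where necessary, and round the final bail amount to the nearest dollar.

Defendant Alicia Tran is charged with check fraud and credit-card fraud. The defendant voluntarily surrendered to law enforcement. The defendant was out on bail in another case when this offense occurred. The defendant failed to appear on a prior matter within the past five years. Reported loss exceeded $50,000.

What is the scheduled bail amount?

Base amounts from the schedule: check fraud $35250; credit-card fraud $21250.
Stacking rule: highest base plus 50% of each additional charge. Highest is check fraud at $35250. Additional: $21250 × 50% = $10625. Combined base = $35250 + $10625 = $45875.
Prior failure to appear within five years (+5%): $45875 × 1.05 = $48168.75.
Offense committed while released on bail in another case (+25%): $48168.75 × 1.25 = $60210.94.
Voluntary surrender to law enforcement (−20%): $60210.94 × 0.8 = $48168.75.
Loss or damage exceeded $50,000 (+15%): $48168.75 × 1.15 = $55394.06.
Rounded to the nearest dollar: $55394.

$55394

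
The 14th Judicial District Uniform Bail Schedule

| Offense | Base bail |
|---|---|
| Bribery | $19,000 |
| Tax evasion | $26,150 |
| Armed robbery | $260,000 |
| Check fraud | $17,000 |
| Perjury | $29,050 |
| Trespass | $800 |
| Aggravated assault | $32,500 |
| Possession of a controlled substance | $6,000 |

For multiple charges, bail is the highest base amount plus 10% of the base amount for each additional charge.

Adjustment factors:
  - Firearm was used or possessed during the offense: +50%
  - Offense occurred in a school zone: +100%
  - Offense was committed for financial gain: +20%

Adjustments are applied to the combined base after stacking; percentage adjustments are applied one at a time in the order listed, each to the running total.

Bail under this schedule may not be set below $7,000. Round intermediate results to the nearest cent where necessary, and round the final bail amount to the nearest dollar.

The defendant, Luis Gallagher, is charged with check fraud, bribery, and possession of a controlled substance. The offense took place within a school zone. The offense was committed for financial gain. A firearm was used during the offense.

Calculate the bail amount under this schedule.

$76,680

Base amounts from the schedule: check fraud $17,000; bribery $19,000; possession of a controlled substance $6,000.
Stacking rule: highest base plus 10% of each additional charge. Highest is bribery at $19,000. Additional: $17,000 × 10% = $1,700; $6,000 × 10% = $600. Combined base = $19,000 + $2,300 = $21,300.
Firearm was used or possessed during the offense (+50%): $21,300 × 1.5 = $31,950.
Offense occurred in a school zone (+100%): $31,950 × 2 = $63,900.
Offense was committed for financial gain (+20%): $63,900 × 1.2 = $76,680.
$76,680 is at or above the $7,000 minimum.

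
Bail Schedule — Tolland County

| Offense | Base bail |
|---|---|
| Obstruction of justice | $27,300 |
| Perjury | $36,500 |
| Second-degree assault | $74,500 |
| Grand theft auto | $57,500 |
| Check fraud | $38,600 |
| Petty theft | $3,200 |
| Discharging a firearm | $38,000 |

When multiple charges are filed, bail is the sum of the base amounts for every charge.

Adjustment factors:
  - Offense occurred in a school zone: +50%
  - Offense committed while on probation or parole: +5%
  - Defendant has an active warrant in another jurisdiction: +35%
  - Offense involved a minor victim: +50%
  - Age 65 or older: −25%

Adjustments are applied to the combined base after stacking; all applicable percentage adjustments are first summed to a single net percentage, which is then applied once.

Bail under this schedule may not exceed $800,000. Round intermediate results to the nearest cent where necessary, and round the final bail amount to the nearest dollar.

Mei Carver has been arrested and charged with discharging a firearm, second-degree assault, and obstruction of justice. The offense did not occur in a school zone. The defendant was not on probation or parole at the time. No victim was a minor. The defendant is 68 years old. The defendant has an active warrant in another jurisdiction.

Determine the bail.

$153,780

Base amounts from the schedule: discharging a firearm $38,000; second-degree assault $74,500; obstruction of justice $27,300.
Stacking rule: sum of all bases. $38,000 + $74,500 + $27,300 = $139,800.
Net percentage adjustment: +35% −25% = +10%. $139,800 × 1.1 = $153,780.
$153,780 is within the $800,000 maximum.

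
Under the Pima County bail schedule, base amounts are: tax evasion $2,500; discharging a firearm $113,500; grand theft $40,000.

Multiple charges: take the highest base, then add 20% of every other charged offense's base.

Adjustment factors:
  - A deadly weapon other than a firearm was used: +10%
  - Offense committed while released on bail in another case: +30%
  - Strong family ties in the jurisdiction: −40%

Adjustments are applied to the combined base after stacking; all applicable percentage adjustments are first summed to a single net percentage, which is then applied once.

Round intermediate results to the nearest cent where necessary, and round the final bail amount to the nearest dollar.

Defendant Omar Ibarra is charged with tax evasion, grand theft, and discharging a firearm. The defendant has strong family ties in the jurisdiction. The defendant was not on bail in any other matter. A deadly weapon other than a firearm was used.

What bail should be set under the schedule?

Base amounts from the schedule: tax evasion $2,500; grand theft $40,000; discharging a firearm $113,500.
Stacking rule: highest base plus 20% of each additional charge. Highest is discharging a firearm at $113,500. Additional: $2,500 × 20% = $500; $40,000 × 20% = $8,000. Combined base = $113,500 + $8,500 = $122,000.
Net percentage adjustment: +10% −40% = −30%. $122,000 × 0.7 = $85,400.

$85,400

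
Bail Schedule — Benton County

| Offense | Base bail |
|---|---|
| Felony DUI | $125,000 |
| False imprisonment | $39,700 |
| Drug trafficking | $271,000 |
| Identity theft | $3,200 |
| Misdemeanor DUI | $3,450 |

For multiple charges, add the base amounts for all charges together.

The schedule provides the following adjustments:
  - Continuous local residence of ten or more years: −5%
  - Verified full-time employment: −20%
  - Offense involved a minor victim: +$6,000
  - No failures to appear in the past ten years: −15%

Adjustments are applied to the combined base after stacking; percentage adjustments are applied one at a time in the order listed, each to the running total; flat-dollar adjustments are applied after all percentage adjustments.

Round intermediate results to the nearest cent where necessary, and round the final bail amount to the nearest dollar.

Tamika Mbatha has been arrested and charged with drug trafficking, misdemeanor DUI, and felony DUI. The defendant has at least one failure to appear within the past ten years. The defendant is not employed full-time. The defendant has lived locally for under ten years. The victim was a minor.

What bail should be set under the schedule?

Base amounts from the schedule: drug trafficking $271,000; misdemeanor DUI $3,450; felony DUI $125,000.
Stacking rule: sum of all bases. $271,000 + $3,450 + $125,000 = $399,450.
Offense involved a minor victim (+$6,000 flat): $399,450 + $6,000 = $405,450.

$405,450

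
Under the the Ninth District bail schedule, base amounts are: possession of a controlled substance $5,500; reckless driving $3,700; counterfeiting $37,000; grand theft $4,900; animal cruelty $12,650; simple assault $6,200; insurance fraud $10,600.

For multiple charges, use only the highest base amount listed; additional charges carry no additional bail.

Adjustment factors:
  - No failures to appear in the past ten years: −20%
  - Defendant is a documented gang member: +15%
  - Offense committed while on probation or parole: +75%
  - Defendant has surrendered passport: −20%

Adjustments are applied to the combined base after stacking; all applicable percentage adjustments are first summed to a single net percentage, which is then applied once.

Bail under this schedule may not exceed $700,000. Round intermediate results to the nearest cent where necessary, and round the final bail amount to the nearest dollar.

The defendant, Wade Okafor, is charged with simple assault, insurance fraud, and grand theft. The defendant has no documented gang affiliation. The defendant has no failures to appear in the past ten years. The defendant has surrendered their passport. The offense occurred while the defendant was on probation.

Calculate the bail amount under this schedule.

Base amounts from the schedule: simple assault $6,200; insurance fraud $10,600; grand theft $4,900.
Stacking rule: use the highest base only. Highest is insurance fraud at $10,600. Combined base = $10,600.
Net percentage adjustment: −20% +75% −20% = +35%. $10,600 × 1.35 = $14,310.
$14,310 is within the $700,000 maximum.

$14,310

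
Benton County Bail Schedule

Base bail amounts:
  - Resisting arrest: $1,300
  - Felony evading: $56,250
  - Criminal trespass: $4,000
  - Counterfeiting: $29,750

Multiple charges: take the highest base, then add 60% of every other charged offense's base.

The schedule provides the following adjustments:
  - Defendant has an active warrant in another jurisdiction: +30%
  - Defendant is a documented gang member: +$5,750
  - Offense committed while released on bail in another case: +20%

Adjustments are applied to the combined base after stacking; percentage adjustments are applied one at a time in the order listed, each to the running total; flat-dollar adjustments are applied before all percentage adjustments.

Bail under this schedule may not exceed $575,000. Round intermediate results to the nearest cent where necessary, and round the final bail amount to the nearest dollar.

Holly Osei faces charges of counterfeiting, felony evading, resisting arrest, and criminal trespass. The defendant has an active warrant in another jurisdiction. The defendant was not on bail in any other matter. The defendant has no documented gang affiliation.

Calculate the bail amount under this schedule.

$100,464

Base amounts from the schedule: counterfeiting $29,750; felony evading $56,250; resisting arrest $1,300; criminal trespass $4,000.
Stacking rule: highest base plus 60% of each additional charge. Highest is felony evading at $56,250. Additional: $29,750 × 60% = $17,850; $1,300 × 60% = $780; $4,000 × 60% = $2,400. Combined base = $56,250 + $21,030 = $77,280.
Defendant has an active warrant in another jurisdiction (+30%): $77,280 × 1.3 = $100,464.
$100,464 is within the $575,000 maximum.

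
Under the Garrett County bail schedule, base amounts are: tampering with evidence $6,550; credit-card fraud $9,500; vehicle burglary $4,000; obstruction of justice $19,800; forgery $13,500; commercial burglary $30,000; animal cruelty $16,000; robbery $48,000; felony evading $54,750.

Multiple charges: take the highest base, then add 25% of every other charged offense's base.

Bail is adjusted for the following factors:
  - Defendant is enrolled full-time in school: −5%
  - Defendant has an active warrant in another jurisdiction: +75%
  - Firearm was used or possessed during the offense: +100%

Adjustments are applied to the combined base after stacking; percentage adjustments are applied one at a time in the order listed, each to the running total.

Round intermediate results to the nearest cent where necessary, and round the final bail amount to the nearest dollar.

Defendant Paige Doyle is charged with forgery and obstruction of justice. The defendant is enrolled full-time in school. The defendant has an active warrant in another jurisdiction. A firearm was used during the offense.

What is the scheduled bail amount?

$77,057

Base amounts from the schedule: forgery $13,500; obstruction of justice $19,800.
Stacking rule: highest base plus 25% of each additional charge. Highest is obstruction of justice at $19,800. Additional: $13,500 × 25% = $3,375. Combined base = $19,800 + $3,375 = $23,175.
Defendant is enrolled full-time in school (−5%): $23,175 × 0.95 = $22,016.25.
Defendant has an active warrant in another jurisdiction (+75%): $22,016.25 × 1.75 = $38,528.44.
Firearm was used or possessed during the offense (+100%): $38,528.44 × 2 = $77,056.88.
Rounded to the nearest dollar: $77,057.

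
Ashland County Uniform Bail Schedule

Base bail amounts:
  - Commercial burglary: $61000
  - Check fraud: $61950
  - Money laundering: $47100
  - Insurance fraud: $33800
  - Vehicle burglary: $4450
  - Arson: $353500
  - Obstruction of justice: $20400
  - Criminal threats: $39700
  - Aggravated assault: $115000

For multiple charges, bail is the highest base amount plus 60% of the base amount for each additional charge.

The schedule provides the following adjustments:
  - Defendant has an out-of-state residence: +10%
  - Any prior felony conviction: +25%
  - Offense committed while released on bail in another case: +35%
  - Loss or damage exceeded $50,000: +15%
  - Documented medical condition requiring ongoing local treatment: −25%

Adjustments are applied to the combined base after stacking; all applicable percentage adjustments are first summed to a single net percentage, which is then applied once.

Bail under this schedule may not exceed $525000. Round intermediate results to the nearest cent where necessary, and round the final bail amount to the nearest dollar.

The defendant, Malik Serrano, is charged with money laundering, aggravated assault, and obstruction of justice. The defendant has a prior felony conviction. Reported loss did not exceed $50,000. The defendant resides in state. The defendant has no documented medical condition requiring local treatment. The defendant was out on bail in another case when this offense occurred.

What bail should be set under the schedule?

Base amounts from the schedule: money laundering $47100; aggravated assault $115000; obstruction of justice $20400.
Stacking rule: highest base plus 60% of each additional charge. Highest is aggravated assault at $115000. Additional: $47100 × 60% = $28260; $20400 × 60% = $12240. Combined base = $115000 + $40500 = $155500.
Net percentage adjustment: +25% +35% = +60%. $155500 × 1.6 = $248800.
$248800 is within the $525000 maximum.

$248800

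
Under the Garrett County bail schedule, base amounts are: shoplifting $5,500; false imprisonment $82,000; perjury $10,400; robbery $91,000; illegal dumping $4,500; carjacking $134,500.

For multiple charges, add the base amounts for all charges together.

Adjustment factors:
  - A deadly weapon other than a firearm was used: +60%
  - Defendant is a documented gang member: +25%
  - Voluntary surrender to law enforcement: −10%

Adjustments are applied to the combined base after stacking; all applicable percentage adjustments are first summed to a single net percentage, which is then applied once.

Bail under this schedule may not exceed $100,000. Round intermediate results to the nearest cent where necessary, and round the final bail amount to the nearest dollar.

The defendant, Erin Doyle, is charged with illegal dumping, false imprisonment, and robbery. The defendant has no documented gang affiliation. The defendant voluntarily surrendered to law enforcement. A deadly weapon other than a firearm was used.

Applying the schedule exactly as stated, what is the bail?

$100,000

Base amounts from the schedule: illegal dumping $4,500; false imprisonment $82,000; robbery $91,000.
Stacking rule: sum of all bases. $4,500 + $82,000 + $91,000 = $177,500.
Net percentage adjustment: +60% −10% = +50%. $177,500 × 1.5 = $266,250.
Result $266,250 exceeds the maximum of $100,000; bail is capped at $100,000.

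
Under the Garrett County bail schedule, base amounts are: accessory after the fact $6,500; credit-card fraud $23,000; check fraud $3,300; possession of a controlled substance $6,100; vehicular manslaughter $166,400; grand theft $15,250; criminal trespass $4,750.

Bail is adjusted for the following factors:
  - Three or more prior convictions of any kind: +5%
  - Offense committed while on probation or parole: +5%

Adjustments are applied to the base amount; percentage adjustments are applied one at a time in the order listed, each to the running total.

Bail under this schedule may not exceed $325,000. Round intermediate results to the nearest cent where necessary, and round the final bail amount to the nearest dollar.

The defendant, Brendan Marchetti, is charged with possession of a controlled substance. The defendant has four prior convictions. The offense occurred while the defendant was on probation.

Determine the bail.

$6,725

Base amounts from the schedule: possession of a controlled substance $6,100.
Single charge. Combined base = $6,100.
Three or more prior convictions of any kind (+5%): $6,100 × 1.05 = $6,405.
Offense committed while on probation or parole (+5%): $6,405 × 1.05 = $6,725.25.
$6,725.25 is within the $325,000 maximum.
Rounded to the nearest dollar: $6,725.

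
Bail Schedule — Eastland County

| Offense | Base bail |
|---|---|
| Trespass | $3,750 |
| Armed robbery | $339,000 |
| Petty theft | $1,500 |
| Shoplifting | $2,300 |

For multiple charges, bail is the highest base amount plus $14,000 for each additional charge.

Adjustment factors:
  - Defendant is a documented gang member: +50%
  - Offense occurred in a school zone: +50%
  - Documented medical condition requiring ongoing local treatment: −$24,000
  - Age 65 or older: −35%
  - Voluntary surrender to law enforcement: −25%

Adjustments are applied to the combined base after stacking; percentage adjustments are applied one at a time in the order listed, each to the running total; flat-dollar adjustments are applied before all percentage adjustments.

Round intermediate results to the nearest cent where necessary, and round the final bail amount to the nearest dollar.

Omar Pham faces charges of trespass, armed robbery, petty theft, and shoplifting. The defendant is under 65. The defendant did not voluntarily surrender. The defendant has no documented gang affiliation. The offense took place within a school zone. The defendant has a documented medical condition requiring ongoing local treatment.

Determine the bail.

$535,500

Base amounts from the schedule: trespass $3,750; armed robbery $339,000; petty theft $1,500; shoplifting $2,300.
Stacking rule: highest base plus $14,000 per additional charge. Highest is armed robbery at $339,000; 3 additional charges → +$42,000. Combined base = $381,000.
Documented medical condition requiring ongoing local treatment (−$24,000 flat): $381,000 − $24,000 = $357,000.
Offense occurred in a school zone (+50%): $357,000 × 1.5 = $535,500.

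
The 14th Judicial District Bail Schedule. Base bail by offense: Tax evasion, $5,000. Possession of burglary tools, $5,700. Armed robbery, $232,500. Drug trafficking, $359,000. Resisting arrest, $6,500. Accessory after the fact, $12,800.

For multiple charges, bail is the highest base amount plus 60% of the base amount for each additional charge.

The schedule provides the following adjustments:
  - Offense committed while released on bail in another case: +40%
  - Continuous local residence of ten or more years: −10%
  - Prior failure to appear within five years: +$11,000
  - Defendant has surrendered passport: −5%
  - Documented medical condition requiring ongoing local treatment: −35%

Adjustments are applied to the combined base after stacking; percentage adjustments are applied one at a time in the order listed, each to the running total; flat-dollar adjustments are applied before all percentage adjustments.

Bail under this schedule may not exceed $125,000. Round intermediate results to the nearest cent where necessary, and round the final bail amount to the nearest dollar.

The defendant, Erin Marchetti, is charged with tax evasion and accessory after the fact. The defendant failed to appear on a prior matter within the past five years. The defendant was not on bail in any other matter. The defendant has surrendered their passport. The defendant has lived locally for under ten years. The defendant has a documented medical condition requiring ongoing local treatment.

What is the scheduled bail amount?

Base amounts from the schedule: tax evasion $5,000; accessory after the fact $12,800.
Stacking rule: highest base plus 60% of each additional charge. Highest is accessory after the fact at $12,800. Additional: $5,000 × 60% = $3,000. Combined base = $12,800 + $3,000 = $15,800.
Prior failure to appear within five years (+$11,000 flat): $15,800 + $11,000 = $26,800.
Defendant has surrendered passport (−5%): $26,800 × 0.95 = $25,460.
Documented medical condition requiring ongoing local treatment (−35%): $25,460 × 0.65 = $16,549.
$16,549 is within the $125,000 maximum.

$16,549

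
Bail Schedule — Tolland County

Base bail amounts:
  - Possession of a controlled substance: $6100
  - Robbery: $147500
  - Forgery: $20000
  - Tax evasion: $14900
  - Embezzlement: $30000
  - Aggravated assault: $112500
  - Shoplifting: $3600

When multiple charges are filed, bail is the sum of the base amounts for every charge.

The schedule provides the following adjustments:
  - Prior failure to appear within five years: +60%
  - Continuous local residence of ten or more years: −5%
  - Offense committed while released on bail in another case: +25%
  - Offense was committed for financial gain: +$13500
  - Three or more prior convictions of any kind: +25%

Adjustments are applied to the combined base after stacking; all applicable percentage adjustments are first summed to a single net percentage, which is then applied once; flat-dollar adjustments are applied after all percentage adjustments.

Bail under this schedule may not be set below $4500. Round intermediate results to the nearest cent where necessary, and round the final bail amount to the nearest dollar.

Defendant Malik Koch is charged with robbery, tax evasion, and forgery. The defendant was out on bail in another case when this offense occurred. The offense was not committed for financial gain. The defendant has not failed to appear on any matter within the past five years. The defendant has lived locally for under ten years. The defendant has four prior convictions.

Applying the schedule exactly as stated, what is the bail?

$273600

Base amounts from the schedule: robbery $147500; tax evasion $14900; forgery $20000.
Stacking rule: sum of all bases. $147500 + $14900 + $20000 = $182400.
Net percentage adjustment: +25% +25% = +50%. $182400 × 1.5 = $273600.
$273600 is at or above the $4500 minimum.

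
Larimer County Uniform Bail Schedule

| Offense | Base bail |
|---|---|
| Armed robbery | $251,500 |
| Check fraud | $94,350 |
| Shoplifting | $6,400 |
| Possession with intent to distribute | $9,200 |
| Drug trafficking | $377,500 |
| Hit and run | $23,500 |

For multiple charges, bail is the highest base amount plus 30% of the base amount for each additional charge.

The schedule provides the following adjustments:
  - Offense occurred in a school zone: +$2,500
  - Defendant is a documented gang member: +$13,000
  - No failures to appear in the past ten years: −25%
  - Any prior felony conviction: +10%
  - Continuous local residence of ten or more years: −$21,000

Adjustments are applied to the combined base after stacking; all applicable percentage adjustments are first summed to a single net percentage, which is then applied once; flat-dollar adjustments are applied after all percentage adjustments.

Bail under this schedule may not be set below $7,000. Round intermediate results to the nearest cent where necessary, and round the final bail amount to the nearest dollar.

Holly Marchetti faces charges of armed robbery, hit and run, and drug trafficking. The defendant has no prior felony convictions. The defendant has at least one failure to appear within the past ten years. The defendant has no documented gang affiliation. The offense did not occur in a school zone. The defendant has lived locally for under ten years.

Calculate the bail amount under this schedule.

Base amounts from the schedule: armed robbery $251,500; hit and run $23,500; drug trafficking $377,500.
Stacking rule: highest base plus 30% of each additional charge. Highest is drug trafficking at $377,500. Additional: $251,500 × 30% = $75,450; $23,500 × 30% = $7,050. Combined base = $377,500 + $82,500 = $460,000.
No adjustment factors apply to this defendant.
$460,000 is at or above the $7,000 minimum.

$460,000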